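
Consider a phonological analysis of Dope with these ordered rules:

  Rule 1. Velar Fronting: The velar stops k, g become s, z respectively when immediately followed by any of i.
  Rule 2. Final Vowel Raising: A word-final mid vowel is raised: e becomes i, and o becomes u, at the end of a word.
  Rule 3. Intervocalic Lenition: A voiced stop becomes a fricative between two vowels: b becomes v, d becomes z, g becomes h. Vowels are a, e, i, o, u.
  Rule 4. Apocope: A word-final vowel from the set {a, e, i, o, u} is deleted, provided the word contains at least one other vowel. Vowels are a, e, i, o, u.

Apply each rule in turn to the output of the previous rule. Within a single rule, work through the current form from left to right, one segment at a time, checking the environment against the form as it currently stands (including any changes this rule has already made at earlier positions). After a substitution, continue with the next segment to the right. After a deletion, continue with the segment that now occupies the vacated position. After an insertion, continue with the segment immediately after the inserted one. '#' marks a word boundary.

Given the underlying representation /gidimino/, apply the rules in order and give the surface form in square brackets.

Rule 1 Velar Fronting: [gidimino] → [zidimino]
Rule 2 Final Vowel Raising: [zidimino] → [zidiminu]
Rule 3 Intervocalic Lenition: [zidiminu] → [ziziminu]
Rule 4 Apocope: [ziziminu] → [zizimin]

[zizimin]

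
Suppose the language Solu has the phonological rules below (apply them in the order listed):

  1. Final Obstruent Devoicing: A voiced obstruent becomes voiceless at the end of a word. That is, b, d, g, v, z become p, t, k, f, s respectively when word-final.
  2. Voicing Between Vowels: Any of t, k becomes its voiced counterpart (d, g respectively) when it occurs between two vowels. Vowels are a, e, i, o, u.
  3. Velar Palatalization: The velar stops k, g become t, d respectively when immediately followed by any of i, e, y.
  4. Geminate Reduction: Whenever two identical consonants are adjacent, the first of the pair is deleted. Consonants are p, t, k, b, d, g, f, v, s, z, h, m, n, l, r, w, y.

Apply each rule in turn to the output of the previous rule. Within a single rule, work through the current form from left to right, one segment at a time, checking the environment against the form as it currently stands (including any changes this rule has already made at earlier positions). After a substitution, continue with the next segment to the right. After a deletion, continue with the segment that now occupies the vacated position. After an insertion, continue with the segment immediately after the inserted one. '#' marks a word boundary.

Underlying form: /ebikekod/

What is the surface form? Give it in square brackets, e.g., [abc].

[ebidegot]

1 Final Obstruent Devoicing: [ebikekod] → [ebikekot]
2 Voicing Between Vowels: [ebikekot] → [ebigegot]
3 Velar Palatalization: [ebigegot] → [ebidegot]
4 Geminate Reduction: no change — [ebidegot]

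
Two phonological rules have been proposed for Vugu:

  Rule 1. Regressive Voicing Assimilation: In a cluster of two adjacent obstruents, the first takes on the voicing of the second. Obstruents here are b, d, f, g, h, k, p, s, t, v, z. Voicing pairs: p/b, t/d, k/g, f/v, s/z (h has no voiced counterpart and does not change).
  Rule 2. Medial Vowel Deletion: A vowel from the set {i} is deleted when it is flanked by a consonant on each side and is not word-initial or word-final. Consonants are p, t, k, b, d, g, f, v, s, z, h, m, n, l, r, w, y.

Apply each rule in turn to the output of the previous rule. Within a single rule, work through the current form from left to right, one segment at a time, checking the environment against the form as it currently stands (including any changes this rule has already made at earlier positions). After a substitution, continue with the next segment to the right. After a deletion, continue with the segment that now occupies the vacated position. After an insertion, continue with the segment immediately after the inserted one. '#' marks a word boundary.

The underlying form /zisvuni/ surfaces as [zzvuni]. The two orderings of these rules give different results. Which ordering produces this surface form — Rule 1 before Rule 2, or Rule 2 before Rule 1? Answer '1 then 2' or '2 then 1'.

Order 1 then 2:
  1 Regressive Voicing Assimilation: [zisvuni] → [zizvuni]
  2 Medial Vowel Deletion: [zizvuni] → [zzvuni]
  result: [zzvuni]
Order 2 then 1:
  2 Medial Vowel Deletion: [zisvuni] → [zsvuni]
  1 Regressive Voicing Assimilation: [zsvuni] → [szvuni]
  result: [szvuni]

1 then 2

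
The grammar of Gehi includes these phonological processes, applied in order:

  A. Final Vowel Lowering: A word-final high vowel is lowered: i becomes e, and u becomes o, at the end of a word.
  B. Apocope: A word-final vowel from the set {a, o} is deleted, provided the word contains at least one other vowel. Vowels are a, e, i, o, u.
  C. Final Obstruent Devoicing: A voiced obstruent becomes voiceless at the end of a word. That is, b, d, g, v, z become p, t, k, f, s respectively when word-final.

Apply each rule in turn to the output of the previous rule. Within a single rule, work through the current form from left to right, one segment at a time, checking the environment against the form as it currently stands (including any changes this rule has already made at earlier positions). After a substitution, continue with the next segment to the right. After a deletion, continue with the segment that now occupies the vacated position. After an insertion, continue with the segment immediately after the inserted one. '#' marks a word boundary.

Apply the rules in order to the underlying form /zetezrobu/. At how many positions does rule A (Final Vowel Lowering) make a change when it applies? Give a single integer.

A Final Vowel Lowering: [zetezrobu] → [zetezrobo]
B Apocope: [zetezrobo] → [zetezrob]
C Final Obstruent Devoicing: [zetezrob] → [zetezrop]
Rule A changed 1 position(s).

1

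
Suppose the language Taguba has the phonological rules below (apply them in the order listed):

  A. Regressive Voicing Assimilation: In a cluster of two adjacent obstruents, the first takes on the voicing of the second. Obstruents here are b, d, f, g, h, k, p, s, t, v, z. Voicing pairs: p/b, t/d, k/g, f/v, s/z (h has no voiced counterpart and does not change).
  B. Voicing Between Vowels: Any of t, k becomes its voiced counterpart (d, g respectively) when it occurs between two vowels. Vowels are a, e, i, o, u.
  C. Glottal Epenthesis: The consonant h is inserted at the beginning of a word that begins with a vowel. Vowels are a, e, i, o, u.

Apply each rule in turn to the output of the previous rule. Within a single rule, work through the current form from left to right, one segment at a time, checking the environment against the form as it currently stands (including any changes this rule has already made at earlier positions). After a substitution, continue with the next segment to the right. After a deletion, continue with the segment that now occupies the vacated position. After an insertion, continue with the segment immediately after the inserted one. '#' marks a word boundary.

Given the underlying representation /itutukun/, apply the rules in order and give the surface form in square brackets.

[hidudugun]

A Regressive Voicing Assimilation: no change — [itutukun]
B Voicing Between Vowels: [itutukun] → [idudugun]
C Glottal Epenthesis: [idudugun] → [hidudugun]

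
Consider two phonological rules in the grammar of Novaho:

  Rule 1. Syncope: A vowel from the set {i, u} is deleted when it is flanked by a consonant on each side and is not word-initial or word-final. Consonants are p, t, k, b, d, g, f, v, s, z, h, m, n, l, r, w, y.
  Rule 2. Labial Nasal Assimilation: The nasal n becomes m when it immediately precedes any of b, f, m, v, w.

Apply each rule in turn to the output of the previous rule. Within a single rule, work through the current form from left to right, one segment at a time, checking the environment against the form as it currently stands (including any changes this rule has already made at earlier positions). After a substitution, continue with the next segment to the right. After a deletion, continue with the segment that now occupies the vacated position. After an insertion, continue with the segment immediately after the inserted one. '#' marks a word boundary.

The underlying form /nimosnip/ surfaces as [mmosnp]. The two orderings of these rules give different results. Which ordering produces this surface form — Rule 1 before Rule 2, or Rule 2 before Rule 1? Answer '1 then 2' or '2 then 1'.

1 then 2

Order 1 then 2:
  1 Syncope: [nimosnip] → [nmosnp]
  2 Labial Nasal Assimilation: [nmosnp] → [mmosnp]
  result: [mmosnp]
Order 2 then 1:
  2 Labial Nasal Assimilation: no change — [nimosnip]
  1 Syncope: [nimosnip] → [nmosnp]
  result: [nmosnp]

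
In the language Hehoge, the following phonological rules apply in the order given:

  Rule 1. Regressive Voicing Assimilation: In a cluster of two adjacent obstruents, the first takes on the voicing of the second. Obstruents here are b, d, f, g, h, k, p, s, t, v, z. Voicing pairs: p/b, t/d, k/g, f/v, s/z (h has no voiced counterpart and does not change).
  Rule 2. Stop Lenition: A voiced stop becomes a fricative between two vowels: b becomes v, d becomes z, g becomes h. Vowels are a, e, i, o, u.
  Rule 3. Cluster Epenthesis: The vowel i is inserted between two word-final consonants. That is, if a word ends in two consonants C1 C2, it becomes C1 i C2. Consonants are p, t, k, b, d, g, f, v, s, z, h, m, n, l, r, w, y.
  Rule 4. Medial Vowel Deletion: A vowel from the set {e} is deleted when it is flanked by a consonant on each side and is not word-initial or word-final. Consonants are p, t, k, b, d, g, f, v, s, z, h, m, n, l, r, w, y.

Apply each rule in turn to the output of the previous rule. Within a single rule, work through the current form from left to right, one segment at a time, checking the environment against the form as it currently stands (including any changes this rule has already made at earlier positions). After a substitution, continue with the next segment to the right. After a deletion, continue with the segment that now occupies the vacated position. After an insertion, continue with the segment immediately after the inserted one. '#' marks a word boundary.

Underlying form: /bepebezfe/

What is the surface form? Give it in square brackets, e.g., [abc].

[bpvsfe]

Rule 1 Regressive Voicing Assimilation: [bepebezfe] → [bepebesfe]
Rule 2 Stop Lenition: [bepebesfe] → [bepevesfe]
Rule 3 Cluster Epenthesis: no change — [bepevesfe]
Rule 4 Medial Vowel Deletion: [bepevesfe] → [bpvsfe]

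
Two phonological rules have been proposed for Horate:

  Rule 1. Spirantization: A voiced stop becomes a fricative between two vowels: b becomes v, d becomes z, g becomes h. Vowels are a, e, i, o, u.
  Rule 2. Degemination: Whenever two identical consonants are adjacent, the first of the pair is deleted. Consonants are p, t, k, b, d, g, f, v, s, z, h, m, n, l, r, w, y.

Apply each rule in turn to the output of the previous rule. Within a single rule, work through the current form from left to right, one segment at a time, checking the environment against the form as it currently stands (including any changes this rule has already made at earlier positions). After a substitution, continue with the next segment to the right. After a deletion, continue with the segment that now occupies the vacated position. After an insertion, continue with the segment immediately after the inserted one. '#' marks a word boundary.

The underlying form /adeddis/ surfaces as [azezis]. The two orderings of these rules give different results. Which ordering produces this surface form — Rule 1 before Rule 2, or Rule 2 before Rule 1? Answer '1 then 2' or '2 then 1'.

2 then 1

Order 1 then 2:
  1 Spirantization: [adeddis] → [azeddis]
  2 Degemination: [azeddis] → [azedis]
  result: [azedis]
Order 2 then 1:
  2 Degemination: [adeddis] → [adedis]
  1 Spirantization: [adedis] → [azezis]
  result: [azezis]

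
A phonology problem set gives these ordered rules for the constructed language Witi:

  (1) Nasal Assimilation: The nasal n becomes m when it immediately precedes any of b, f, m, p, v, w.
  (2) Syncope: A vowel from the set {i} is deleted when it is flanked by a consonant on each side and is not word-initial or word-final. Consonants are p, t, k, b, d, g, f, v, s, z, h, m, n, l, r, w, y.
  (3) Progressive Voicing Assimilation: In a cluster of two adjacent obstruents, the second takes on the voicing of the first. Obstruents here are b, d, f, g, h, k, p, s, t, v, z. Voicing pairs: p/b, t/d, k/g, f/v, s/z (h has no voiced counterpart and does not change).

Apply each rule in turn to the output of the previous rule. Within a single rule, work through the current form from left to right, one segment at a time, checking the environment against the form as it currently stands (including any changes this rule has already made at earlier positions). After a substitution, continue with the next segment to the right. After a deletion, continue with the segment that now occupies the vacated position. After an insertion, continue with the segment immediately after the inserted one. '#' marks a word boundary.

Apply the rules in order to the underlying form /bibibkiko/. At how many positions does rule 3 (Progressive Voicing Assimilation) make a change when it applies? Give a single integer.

(1) Nasal Assimilation: no change — [bibibkiko]
(2) Syncope: [bibibkiko] → [bbbkko]
(3) Progressive Voicing Assimilation: [bbbkko] → [bbbggo]
Rule 3 changed 2 position(s).

2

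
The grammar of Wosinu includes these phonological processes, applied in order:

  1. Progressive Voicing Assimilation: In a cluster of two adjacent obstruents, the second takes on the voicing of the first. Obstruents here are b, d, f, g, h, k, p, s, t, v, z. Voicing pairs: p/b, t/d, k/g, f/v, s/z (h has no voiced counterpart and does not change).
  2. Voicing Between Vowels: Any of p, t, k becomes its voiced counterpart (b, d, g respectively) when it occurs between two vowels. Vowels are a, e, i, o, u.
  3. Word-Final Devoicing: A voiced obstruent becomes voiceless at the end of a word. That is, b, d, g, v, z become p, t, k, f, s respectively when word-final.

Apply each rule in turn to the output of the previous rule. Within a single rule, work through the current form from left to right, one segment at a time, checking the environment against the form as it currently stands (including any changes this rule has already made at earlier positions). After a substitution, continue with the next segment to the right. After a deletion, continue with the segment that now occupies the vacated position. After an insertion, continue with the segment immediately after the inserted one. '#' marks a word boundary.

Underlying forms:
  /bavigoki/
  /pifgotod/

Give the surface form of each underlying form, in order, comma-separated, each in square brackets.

/bavigoki/:
  1 Progressive Voicing Assimilation: no change — [bavigoki]
  2 Voicing Between Vowels: [bavigoki] → [bavigogi]
  3 Word-Final Devoicing: no change — [bavigogi]
/pifgotod/:
  1 Progressive Voicing Assimilation: [pifgotod] → [pifkotod]
  2 Voicing Between Vowels: [pifkotod] → [pifkodod]
  3 Word-Final Devoicing: [pifkodod] → [pifkodot]

[bavigogi], [pifkodot]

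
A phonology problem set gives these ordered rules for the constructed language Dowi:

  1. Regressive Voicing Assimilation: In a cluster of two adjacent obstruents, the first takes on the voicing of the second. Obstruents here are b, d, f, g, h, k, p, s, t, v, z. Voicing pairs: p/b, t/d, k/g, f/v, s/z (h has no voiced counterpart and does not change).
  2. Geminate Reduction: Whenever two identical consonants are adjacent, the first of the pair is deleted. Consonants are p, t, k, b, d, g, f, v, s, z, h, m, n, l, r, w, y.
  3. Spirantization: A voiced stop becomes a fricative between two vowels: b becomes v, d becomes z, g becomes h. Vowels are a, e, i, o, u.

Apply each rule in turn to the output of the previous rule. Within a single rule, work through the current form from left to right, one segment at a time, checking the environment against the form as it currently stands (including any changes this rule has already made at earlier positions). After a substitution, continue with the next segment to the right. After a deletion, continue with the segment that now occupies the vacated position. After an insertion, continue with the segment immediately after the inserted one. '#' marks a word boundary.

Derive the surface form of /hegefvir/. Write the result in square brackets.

1 Regressive Voicing Assimilation: [hegefvir] → [hegevvir]
2 Geminate Reduction: [hegevvir] → [hegevir]
3 Spirantization: [hegevir] → [hehevir]

[hehevir]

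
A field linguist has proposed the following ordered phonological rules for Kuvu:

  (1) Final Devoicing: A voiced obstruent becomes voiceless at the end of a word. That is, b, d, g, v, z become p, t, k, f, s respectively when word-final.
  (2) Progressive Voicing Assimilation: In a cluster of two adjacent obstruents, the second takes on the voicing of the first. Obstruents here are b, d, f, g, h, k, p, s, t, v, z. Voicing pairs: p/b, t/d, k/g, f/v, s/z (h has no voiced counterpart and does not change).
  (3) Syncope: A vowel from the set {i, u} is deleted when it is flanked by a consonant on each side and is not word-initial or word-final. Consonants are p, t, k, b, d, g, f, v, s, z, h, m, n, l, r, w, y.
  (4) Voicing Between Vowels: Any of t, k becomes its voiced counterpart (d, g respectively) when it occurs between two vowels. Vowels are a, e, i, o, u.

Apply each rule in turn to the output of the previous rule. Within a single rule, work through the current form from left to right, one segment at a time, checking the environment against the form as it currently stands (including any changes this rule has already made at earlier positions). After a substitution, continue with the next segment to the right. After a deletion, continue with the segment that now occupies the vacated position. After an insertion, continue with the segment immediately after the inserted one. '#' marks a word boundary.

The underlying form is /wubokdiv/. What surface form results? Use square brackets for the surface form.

(1) Final Devoicing: [wubokdiv] → [wubokdif]
(2) Progressive Voicing Assimilation: [wubokdif] → [wuboktif]
(3) Syncope: [wuboktif] → [wboktf]
(4) Voicing Between Vowels: no change — [wboktf]

[wboktf]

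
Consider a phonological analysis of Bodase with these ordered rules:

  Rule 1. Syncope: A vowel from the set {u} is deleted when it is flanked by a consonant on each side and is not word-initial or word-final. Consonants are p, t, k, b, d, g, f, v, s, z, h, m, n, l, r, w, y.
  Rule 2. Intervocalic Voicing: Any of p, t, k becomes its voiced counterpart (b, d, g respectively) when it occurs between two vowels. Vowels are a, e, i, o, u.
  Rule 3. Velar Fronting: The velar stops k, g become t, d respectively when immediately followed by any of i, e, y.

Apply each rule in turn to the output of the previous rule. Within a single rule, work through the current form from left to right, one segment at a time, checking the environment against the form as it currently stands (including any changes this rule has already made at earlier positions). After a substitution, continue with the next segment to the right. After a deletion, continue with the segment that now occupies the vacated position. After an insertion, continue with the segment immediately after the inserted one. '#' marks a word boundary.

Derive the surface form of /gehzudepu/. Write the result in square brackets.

Rule 1 Syncope: [gehzudepu] → [gehzdepu]
Rule 2 Intervocalic Voicing: [gehzdepu] → [gehzdebu]
Rule 3 Velar Fronting: [gehzdebu] → [dehzdebu]

[dehzdebu]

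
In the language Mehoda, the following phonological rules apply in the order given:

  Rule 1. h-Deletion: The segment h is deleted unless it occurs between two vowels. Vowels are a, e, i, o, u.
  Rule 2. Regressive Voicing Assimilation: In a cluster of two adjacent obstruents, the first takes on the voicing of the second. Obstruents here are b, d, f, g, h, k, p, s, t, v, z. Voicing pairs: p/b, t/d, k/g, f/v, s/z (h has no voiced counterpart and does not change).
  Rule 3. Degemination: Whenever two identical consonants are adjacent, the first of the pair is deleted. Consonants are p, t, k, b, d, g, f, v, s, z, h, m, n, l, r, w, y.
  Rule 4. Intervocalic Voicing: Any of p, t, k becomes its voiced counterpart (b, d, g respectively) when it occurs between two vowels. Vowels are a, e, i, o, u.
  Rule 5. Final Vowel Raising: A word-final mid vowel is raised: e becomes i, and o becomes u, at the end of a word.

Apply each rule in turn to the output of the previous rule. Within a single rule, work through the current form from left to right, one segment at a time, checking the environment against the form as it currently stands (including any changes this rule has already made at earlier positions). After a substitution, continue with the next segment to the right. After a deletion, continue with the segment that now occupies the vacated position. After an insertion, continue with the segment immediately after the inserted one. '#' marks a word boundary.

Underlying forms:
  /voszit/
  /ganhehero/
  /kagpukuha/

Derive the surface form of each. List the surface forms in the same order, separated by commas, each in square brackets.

[vozit], [ganeheru], [kakpuguha]

/voszit/:
  Rule 1 h-Deletion: no change — [voszit]
  Rule 2 Regressive Voicing Assimilation: [voszit] → [vozzit]
  Rule 3 Degemination: [vozzit] → [vozit]
  Rule 4 Intervocalic Voicing: no change — [vozit]
  Rule 5 Final Vowel Raising: no change — [vozit]
/ganhehero/:
  Rule 1 h-Deletion: [ganhehero] → [ganehero]
  Rule 2 Regressive Voicing Assimilation: no change — [ganehero]
  Rule 3 Degemination: no change — [ganehero]
  Rule 4 Intervocalic Voicing: no change — [ganehero]
  Rule 5 Final Vowel Raising: [ganehero] → [ganeheru]
/kagpukuha/:
  Rule 1 h-Deletion: no change — [kagpukuha]
  Rule 2 Regressive Voicing Assimilation: [kagpukuha] → [kakpukuha]
  Rule 3 Degemination: no change — [kakpukuha]
  Rule 4 Intervocalic Voicing: [kakpukuha] → [kakpuguha]
  Rule 5 Final Vowel Raising: no change — [kakpuguha]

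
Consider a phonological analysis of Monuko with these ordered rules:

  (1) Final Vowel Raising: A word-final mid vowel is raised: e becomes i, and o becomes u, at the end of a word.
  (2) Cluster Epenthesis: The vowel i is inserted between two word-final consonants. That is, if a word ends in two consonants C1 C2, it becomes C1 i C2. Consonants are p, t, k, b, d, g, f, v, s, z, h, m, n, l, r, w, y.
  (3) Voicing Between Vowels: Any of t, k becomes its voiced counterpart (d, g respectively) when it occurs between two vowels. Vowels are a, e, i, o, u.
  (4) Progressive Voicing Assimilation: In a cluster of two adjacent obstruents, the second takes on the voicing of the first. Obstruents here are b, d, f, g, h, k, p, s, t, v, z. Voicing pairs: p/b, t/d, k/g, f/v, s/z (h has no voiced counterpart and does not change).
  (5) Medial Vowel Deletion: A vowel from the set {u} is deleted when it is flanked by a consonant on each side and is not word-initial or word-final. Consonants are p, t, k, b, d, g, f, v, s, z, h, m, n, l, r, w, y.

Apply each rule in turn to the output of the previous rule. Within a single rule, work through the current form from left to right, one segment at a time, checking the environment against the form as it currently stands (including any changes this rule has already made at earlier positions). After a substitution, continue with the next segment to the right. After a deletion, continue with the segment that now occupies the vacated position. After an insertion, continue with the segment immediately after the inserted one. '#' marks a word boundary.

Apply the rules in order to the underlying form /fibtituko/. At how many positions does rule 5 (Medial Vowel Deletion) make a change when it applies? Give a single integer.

1

(1) Final Vowel Raising: [fibtituko] → [fibtituku]
(2) Cluster Epenthesis: no change — [fibtituku]
(3) Voicing Between Vowels: [fibtituku] → [fibtidugu]
(4) Progressive Voicing Assimilation: [fibtidugu] → [fibdidugu]
(5) Medial Vowel Deletion: [fibdidugu] → [fibdidgu]
Rule 5 changed 1 position(s).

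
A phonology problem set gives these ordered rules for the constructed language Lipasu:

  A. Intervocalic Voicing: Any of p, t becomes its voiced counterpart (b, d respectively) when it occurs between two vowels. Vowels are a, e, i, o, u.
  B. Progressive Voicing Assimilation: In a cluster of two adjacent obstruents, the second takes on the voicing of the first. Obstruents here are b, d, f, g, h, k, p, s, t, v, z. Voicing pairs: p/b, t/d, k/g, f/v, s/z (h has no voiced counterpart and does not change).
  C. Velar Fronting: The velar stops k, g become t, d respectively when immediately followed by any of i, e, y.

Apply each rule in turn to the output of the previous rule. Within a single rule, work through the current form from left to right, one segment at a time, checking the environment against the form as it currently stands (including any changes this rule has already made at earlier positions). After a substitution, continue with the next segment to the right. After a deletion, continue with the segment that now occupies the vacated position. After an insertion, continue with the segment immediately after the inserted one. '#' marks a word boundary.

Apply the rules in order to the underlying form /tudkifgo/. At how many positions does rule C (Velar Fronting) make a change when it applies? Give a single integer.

A Intervocalic Voicing: no change — [tudkifgo]
B Progressive Voicing Assimilation: [tudkifgo] → [tudgifko]
C Velar Fronting: [tudgifko] → [tuddifko]
Rule C changed 1 position(s).

1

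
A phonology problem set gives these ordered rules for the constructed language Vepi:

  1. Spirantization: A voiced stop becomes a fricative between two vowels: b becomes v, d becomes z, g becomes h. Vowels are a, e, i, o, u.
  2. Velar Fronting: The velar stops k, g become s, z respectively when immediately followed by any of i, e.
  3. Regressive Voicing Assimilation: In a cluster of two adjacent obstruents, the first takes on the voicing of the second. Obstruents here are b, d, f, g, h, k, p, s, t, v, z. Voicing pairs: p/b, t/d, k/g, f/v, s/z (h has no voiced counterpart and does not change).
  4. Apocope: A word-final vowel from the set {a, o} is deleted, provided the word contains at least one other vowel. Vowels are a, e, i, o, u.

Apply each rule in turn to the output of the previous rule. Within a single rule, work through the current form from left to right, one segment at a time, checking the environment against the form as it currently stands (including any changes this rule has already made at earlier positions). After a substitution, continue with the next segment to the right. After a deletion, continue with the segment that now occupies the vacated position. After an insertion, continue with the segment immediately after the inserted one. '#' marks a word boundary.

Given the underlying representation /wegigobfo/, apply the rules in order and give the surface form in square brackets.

[wehihopf]

1 Spirantization: [wegigobfo] → [wehihobfo]
2 Velar Fronting: no change — [wehihobfo]
3 Regressive Voicing Assimilation: [wehihobfo] → [wehihopfo]
4 Apocope: [wehihopfo] → [wehihopf]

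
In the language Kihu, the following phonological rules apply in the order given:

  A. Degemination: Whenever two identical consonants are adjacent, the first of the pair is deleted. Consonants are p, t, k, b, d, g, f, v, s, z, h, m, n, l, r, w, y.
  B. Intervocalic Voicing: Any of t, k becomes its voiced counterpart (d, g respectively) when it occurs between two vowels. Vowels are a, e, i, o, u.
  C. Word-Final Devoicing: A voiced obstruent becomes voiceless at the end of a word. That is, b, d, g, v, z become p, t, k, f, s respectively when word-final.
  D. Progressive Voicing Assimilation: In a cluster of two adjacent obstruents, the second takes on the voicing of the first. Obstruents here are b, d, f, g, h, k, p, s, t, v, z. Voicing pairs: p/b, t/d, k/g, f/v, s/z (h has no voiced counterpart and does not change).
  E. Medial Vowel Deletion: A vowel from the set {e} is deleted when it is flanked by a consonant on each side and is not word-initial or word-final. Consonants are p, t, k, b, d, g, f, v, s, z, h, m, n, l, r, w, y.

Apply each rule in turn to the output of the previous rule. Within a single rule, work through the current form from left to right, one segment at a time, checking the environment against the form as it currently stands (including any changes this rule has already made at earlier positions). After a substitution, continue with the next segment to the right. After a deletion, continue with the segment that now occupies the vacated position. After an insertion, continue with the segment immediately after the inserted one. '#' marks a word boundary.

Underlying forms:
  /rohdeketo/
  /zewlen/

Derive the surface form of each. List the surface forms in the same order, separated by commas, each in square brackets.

[rohtgdo], [zwln]

/rohdeketo/:
  A Degemination: no change — [rohdeketo]
  B Intervocalic Voicing: [rohdeketo] → [rohdegedo]
  C Word-Final Devoicing: no change — [rohdegedo]
  D Progressive Voicing Assimilation: [rohdegedo] → [rohtegedo]
  E Medial Vowel Deletion: [rohtegedo] → [rohtgdo]
/zewlen/:
  A Degemination: no change — [zewlen]
  B Intervocalic Voicing: no change — [zewlen]
  C Word-Final Devoicing: no change — [zewlen]
  D Progressive Voicing Assimilation: no change — [zewlen]
  E Medial Vowel Deletion: [zewlen] → [zwln]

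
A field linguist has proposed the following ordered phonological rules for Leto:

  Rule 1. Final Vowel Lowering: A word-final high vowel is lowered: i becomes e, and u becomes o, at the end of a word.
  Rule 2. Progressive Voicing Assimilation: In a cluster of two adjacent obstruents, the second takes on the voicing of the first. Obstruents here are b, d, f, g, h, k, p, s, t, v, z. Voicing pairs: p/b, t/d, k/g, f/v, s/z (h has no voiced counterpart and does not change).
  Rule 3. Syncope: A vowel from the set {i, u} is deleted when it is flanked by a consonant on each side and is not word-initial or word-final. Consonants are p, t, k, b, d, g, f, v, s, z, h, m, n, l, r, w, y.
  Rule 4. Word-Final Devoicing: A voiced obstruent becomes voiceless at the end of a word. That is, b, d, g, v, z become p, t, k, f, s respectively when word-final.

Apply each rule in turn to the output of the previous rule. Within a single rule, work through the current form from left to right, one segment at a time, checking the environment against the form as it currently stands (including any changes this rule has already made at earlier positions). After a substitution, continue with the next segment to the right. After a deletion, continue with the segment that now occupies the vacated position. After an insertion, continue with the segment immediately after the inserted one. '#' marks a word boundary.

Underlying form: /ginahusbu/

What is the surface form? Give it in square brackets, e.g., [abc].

Rule 1 Final Vowel Lowering: [ginahusbu] → [ginahusbo]
Rule 2 Progressive Voicing Assimilation: [ginahusbo] → [ginahuspo]
Rule 3 Syncope: [ginahuspo] → [gnahspo]
Rule 4 Word-Final Devoicing: no change — [gnahspo]

[gnahspo]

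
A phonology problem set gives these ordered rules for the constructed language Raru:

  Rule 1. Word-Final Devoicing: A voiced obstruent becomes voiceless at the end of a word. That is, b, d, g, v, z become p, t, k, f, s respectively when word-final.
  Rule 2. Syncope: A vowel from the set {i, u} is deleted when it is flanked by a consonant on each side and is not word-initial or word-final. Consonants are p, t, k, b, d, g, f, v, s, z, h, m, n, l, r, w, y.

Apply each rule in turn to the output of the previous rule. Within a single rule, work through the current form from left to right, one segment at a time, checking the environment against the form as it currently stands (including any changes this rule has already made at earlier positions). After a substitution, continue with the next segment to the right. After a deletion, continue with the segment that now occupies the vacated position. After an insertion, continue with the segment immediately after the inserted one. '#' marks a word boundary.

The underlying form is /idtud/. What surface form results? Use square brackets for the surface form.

[idtt]

Rule 1 Word-Final Devoicing: [idtud] → [idtut]
Rule 2 Syncope: [idtut] → [idtt]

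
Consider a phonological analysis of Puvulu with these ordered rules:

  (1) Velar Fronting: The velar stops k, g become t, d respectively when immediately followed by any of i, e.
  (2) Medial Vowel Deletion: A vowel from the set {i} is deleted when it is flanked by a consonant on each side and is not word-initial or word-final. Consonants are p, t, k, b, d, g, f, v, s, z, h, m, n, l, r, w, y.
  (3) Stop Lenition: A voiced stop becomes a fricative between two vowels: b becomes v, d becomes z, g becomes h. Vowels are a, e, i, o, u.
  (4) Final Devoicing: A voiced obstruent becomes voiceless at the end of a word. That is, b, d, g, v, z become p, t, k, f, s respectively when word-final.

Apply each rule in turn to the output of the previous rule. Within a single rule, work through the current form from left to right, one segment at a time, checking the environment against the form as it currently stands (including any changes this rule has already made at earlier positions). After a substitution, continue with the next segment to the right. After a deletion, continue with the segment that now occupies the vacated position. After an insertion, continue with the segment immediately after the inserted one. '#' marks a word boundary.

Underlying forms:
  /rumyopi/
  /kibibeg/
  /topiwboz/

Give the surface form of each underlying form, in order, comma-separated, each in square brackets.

[rumyopi], [tbbek], [topwbos]

/rumyopi/:
  (1) Velar Fronting: no change — [rumyopi]
  (2) Medial Vowel Deletion: no change — [rumyopi]
  (3) Stop Lenition: no change — [rumyopi]
  (4) Final Devoicing: no change — [rumyopi]
/kibibeg/:
  (1) Velar Fronting: [kibibeg] → [tibibeg]
  (2) Medial Vowel Deletion: [tibibeg] → [tbbeg]
  (3) Stop Lenition: no change — [tbbeg]
  (4) Final Devoicing: [tbbeg] → [tbbek]
/topiwboz/:
  (1) Velar Fronting: no change — [topiwboz]
  (2) Medial Vowel Deletion: [topiwboz] → [topwboz]
  (3) Stop Lenition: no change — [topwboz]
  (4) Final Devoicing: [topwboz] → [topwbos]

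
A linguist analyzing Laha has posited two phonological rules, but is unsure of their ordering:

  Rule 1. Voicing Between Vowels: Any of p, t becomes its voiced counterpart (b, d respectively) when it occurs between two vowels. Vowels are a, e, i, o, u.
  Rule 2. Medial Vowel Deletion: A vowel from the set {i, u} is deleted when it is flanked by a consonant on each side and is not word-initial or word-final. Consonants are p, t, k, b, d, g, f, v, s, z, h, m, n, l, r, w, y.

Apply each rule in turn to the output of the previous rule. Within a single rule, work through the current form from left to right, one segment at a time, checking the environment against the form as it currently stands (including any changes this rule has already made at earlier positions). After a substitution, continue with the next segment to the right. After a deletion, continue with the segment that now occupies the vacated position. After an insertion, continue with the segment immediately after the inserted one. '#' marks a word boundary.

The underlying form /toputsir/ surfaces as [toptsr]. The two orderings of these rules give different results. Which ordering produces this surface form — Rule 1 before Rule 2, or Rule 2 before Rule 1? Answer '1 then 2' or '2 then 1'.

Order 1 then 2:
  1 Voicing Between Vowels: [toputsir] → [tobutsir]
  2 Medial Vowel Deletion: [tobutsir] → [tobtsr]
  result: [tobtsr]
Order 2 then 1:
  2 Medial Vowel Deletion: [toputsir] → [toptsr]
  1 Voicing Between Vowels: no change — [toptsr]
  result: [toptsr]

2 then 1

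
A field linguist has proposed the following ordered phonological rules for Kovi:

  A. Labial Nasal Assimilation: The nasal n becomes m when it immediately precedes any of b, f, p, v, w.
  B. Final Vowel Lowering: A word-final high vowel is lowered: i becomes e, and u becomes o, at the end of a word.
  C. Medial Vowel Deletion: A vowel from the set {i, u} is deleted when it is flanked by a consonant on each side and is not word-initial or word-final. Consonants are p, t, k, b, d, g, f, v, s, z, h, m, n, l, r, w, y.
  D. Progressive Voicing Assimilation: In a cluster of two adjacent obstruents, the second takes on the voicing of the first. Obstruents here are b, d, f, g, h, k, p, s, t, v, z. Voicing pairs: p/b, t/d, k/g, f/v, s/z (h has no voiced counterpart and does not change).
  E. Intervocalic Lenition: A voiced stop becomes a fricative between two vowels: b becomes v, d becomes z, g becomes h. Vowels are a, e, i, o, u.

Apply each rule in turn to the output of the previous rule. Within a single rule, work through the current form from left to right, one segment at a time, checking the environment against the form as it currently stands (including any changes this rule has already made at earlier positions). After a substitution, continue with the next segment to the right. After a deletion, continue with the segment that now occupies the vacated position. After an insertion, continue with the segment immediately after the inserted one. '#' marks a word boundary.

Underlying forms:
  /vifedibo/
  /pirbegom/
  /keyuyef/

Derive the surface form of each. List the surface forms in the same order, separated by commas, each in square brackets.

[vvedbo], [prbehom], [keyyef]

/vifedibo/:
  A Labial Nasal Assimilation: no change — [vifedibo]
  B Final Vowel Lowering: no change — [vifedibo]
  C Medial Vowel Deletion: [vifedibo] → [vfedbo]
  D Progressive Voicing Assimilation: [vfedbo] → [vvedbo]
  E Intervocalic Lenition: no change — [vvedbo]
/pirbegom/:
  A Labial Nasal Assimilation: no change — [pirbegom]
  B Final Vowel Lowering: no change — [pirbegom]
  C Medial Vowel Deletion: [pirbegom] → [prbegom]
  D Progressive Voicing Assimilation: no change — [prbegom]
  E Intervocalic Lenition: [prbegom] → [prbehom]
/keyuyef/:
  A Labial Nasal Assimilation: no change — [keyuyef]
  B Final Vowel Lowering: no change — [keyuyef]
  C Medial Vowel Deletion: [keyuyef] → [keyyef]
  D Progressive Voicing Assimilation: no change — [keyyef]
  E Intervocalic Lenition: no change — [keyyef]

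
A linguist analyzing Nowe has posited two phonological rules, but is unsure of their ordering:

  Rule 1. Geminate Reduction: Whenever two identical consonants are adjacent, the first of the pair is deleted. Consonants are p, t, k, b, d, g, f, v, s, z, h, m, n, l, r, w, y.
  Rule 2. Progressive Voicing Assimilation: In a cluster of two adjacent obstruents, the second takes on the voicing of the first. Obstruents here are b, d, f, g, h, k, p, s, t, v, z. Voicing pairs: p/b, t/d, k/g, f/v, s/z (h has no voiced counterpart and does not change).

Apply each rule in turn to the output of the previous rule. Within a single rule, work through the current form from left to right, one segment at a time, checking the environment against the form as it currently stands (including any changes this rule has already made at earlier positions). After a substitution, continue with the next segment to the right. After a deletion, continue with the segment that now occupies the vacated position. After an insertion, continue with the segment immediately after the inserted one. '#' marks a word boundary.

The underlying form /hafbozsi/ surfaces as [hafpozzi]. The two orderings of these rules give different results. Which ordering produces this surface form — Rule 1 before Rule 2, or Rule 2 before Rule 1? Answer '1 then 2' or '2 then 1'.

Order 1 then 2:
  1 Geminate Reduction: no change — [hafbozsi]
  2 Progressive Voicing Assimilation: [hafbozsi] → [hafpozzi]
  result: [hafpozzi]
Order 2 then 1:
  2 Progressive Voicing Assimilation: [hafbozsi] → [hafpozzi]
  1 Geminate Reduction: [hafpozzi] → [hafpozi]
  result: [hafpozi]

1 then 2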